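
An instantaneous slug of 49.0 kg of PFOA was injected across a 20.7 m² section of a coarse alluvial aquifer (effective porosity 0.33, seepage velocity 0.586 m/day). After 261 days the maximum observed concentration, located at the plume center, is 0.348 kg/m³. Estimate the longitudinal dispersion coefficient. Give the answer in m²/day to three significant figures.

0.130 m²/day

At the plume center C_max = M/(n_e·A·√(4πDt)), so D = M²/(4πt·(n_e·A·C_max)²).
n_e·A·C_max = 0.33 × 20.7 × 0.348 = 2.377 kg/m.
D = 49.0²/(4π × 261 × 2.377²) = 0.130 m²/day.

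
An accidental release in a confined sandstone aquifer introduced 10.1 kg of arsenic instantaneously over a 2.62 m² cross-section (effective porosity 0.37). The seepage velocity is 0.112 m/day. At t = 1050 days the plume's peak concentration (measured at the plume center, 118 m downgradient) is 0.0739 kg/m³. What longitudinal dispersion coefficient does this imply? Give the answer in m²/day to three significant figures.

1.51 m²/day

At the plume center C_max = M/(n_e·A·√(4πDt)), so D = M²/(4πt·(n_e·A·C_max)²).
n_e·A·C_max = 0.37 × 2.62 × 0.0739 = 0.07164 kg/m.
D = 10.1²/(4π × 1050 × 0.07164²) = 1.51 m²/day.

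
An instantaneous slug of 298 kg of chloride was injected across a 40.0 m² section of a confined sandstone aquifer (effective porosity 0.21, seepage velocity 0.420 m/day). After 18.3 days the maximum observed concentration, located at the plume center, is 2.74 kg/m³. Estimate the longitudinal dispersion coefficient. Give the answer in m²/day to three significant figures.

0.729 m²/day

At the plume center C_max = M/(n_e·A·√(4πDt)), so D = M²/(4πt·(n_e·A·C_max)²).
n_e·A·C_max = 0.21 × 40.0 × 2.74 = 23.02 kg/m.
D = 298²/(4π × 18.3 × 23.02²) = 0.729 m²/day.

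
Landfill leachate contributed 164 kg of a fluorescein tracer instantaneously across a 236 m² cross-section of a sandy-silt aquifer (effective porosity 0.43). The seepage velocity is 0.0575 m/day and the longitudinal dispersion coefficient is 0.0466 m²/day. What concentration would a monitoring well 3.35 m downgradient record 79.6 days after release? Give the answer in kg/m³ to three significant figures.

0.214 kg/m³

For an instantaneous plane source, C(x,t) = M/(n_e·A·√(4πDt)) · exp(−(x−vt)²/(4Dt)), with n_e·A the pore (flow) area.
Plume center vt = 0.0575 × 79.6 = 4.577 m, so the well at 3.35 m is 1.227 m upgradient of the peak.
√(4πDt) = 6.827 m, giving peak height M/(n_e·A·√(4πDt)) = 164/(0.43 × 236 × 6.827) = 0.2367 kg/m³.
(x−vt)²/(4Dt) = (-1.227)²/(4 × 0.0466 × 79.6) = 0.1015; exp(−0.1015) = 0.9035.
C = 0.2367 × 0.9035 = 0.214 kg/m³.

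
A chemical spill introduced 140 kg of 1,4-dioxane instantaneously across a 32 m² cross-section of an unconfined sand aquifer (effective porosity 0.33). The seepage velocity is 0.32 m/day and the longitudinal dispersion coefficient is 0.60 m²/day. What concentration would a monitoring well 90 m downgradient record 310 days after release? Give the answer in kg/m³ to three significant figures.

0.245 kg/m³

For an instantaneous plane source, C(x,t) = M/(n_e·A·√(4πDt)) · exp(−(x−vt)²/(4Dt)), with n_e·A the pore (flow) area.
Plume center vt = 0.32 × 310 = 99.2 m, so the well at 90 m is 9.2 m upgradient of the peak.
√(4πDt) = 48.35 m, giving peak height M/(n_e·A·√(4πDt)) = 140/(0.33 × 32 × 48.35) = 0.2742 kg/m³.
(x−vt)²/(4Dt) = (-9.2)²/(4 × 0.60 × 310) = 0.1138; exp(−0.1138) = 0.8924.
C = 0.2742 × 0.8924 = 0.245 kg/m³.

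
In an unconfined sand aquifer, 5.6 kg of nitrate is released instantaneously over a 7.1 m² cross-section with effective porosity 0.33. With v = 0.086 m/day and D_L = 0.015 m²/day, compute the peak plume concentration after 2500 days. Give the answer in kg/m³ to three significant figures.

The peak of an instantaneous 1D plume sits at x = vt; there the Gaussian factor is 1 and C_max = M/(n_e·A·√(4πDt)), where n_e·A is the pore area the mass is dissolved in.
√(4πDt) = √(4π × 0.015 × 2500) = 21.71 m, so C_max = 5.6/(0.33 × 7.1 × 21.71) = 0.110 kg/m³.

0.110 kg/m³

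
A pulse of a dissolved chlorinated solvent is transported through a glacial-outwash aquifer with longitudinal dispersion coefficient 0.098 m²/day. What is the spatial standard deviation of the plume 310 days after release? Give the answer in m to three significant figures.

Dispersive spreading gives a Gaussian with σ² = 2Dt; advection only shifts the center.
σ = √(2 × 0.098 × 310) = 7.79 m.

7.79 m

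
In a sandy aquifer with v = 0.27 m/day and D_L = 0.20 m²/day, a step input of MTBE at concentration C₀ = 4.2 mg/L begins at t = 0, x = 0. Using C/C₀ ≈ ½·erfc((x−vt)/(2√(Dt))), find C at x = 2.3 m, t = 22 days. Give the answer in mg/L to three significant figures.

3.74 mg/L

For a continuous step input, C/C₀ ≈ ½·erfc((x−vt)/(2√(Dt))).
vt = 0.27 × 22 = 5.94 m and 2√(Dt) = 2√(0.20 × 22) = 4.195 m.
Argument (x−vt)/(2√(Dt)) = (2.3 − 5.94)/4.195 = -0.8677; ½·erfc(-0.8677) = 0.8901.
C = 4.2 × 0.8901 = 3.74 mg/L.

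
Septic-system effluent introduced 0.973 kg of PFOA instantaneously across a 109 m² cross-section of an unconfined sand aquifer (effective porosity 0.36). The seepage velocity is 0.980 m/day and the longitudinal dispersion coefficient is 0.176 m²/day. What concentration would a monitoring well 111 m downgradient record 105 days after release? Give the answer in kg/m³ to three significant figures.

0.000670 kg/m³

For an instantaneous plane source, C(x,t) = M/(n_e·A·√(4πDt)) · exp(−(x−vt)²/(4Dt)), with n_e·A the pore (flow) area.
Plume center vt = 0.980 × 105 = 102.9 m, so the well at 111 m is 8.1 m downgradient of the peak.
√(4πDt) = 15.24 m, giving peak height M/(n_e·A·√(4πDt)) = 0.973/(0.36 × 109 × 15.24) = 0.001627 kg/m³.
(x−vt)²/(4Dt) = (8.1)²/(4 × 0.176 × 105) = 0.8876; exp(−0.8876) = 0.4116.
C = 0.001627 × 0.4116 = 0.000670 kg/m³.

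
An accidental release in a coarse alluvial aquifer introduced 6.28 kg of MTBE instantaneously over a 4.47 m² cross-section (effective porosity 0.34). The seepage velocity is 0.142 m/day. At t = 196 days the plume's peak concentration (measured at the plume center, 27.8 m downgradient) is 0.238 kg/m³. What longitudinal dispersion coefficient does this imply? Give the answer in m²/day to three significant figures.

At the plume center C_max = M/(n_e·A·√(4πDt)), so D = M²/(4πt·(n_e·A·C_max)²).
n_e·A·C_max = 0.34 × 4.47 × 0.238 = 0.3617 kg/m.
D = 6.28²/(4π × 196 × 0.3617²) = 0.122 m²/day.

0.122 m²/day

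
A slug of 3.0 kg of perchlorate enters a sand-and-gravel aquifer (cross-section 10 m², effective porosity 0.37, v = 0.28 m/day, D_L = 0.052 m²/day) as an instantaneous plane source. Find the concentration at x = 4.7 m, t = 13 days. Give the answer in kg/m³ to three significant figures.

0.184 kg/m³

For an instantaneous plane source, C(x,t) = M/(n_e·A·√(4πDt)) · exp(−(x−vt)²/(4Dt)), with n_e·A the pore (flow) area.
Plume center vt = 0.28 × 13 = 3.64 m, so the well at 4.7 m is 1.06 m downgradient of the peak.
√(4πDt) = 2.915 m, giving peak height M/(n_e·A·√(4πDt)) = 3.0/(0.37 × 10 × 2.915) = 0.2782 kg/m³.
(x−vt)²/(4Dt) = (1.06)²/(4 × 0.052 × 13) = 0.4155; exp(−0.4155) = 0.6600.
C = 0.2782 × 0.6600 = 0.184 kg/m³.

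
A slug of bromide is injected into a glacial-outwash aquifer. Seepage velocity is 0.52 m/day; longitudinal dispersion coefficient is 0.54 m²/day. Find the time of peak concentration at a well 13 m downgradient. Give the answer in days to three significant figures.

23.1 days

For the 1D instantaneous-source solution, setting ∂C/∂t = 0 at fixed x gives v²t² + 2Dt − x² = 0, so t = (√(D² + v²x²) − D)/v².
√(D² + v²x²) = √(0.54² + 0.52² × 13²) = 6.782; v² = 0.2704.
t = (6.782 − 0.54)/0.2704 = 23.1 days (vs. the pure-advection estimate x/v = 25.0 d).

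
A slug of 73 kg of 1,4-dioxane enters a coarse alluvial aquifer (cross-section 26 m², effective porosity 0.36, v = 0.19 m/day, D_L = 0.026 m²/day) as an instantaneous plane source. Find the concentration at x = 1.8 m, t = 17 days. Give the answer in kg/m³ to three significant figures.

1.04 kg/m³

For an instantaneous plane source, C(x,t) = M/(n_e·A·√(4πDt)) · exp(−(x−vt)²/(4Dt)), with n_e·A the pore (flow) area.
Plume center vt = 0.19 × 17 = 3.23 m, so the well at 1.8 m is 1.43 m upgradient of the peak.
√(4πDt) = 2.357 m, giving peak height M/(n_e·A·√(4πDt)) = 73/(0.36 × 26 × 2.357) = 3.309 kg/m³.
(x−vt)²/(4Dt) = (-1.43)²/(4 × 0.026 × 17) = 1.157; exp(−1.157) = 0.3144.
C = 3.309 × 0.3144 = 1.04 kg/m³.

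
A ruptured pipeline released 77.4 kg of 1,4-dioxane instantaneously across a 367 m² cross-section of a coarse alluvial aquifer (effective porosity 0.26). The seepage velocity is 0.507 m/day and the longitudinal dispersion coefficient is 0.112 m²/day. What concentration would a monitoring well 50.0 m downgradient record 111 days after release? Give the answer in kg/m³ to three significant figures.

For an instantaneous plane source, C(x,t) = M/(n_e·A·√(4πDt)) · exp(−(x−vt)²/(4Dt)), with n_e·A the pore (flow) area.
Plume center vt = 0.507 × 111 = 56.277 m, so the well at 50.0 m is 6.277 m upgradient of the peak.
√(4πDt) = 12.50 m, giving peak height M/(n_e·A·√(4πDt)) = 77.4/(0.26 × 367 × 12.50) = 0.06489 kg/m³.
(x−vt)²/(4Dt) = (-6.277)²/(4 × 0.112 × 111) = 0.7923; exp(−0.7923) = 0.4528.
C = 0.06489 × 0.4528 = 0.0294 kg/m³.

0.0294 kg/m³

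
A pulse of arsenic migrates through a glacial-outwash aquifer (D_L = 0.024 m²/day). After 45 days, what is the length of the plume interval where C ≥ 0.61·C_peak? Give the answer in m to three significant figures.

2.92 m

The plume is Gaussian with σ = √(2Dt) = √(2 × 0.024 × 45) = 1.470 m.
C/C_peak = exp(−Δx²/(2σ²)) = 0.61 ⇒ Δx = σ·√(−2 ln 0.61) = 1.470 × 0.9943 = 1.462 m.
Width = 2Δx = 2.92 m.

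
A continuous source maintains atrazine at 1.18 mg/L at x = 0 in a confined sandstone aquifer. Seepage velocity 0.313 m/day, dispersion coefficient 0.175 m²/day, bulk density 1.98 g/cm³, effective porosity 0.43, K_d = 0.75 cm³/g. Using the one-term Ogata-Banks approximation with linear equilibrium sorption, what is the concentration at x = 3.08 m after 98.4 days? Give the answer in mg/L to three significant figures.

Retardation factor R = 1 + ρ_b·K_d/n = 1 + 1.98 × 0.75/0.43 = 4.453.
Sorption retards both mechanisms: v_R = v/R = 0.07029 m/day, D_R = D/R = 0.03930 m²/day.
v_R·t = 0.07029 × 98.4 = 6.916536 m; 2√(D_R t) = 3.933 m; argument = (3.08 − 6.916536)/3.933 = -0.9755.
C = C₀ × ½·erfc(-0.9755) = 1.18 × 0.9161 = 1.08 mg/L.

1.08 mg/L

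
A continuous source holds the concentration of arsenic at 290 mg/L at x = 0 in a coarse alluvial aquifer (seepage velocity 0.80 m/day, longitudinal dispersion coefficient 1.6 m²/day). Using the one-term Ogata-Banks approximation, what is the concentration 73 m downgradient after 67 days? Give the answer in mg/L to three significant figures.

26.9 mg/L

For a continuous step input, C/C₀ ≈ ½·erfc((x−vt)/(2√(Dt))).
vt = 0.80 × 67 = 53.6 m and 2√(Dt) = 2√(1.6 × 67) = 20.71 m.
Argument (x−vt)/(2√(Dt)) = (73 − 53.6)/20.71 = 0.9367; ½·erfc(0.9367) = 0.09264.
C = 290 × 0.09264 = 26.9 mg/L.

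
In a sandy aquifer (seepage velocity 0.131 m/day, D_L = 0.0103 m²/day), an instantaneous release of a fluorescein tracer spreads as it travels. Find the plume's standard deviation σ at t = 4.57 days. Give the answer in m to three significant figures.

0.307 m

Dispersive spreading gives a Gaussian with σ² = 2Dt; advection only shifts the center.
σ = √(2 × 0.0103 × 4.57) = 0.307 m.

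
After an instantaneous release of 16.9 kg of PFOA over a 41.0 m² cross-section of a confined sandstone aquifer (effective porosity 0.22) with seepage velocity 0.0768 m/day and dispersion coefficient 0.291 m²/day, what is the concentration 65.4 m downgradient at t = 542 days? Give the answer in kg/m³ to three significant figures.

0.0172 kg/m³

For an instantaneous plane source, C(x,t) = M/(n_e·A·√(4πDt)) · exp(−(x−vt)²/(4Dt)), with n_e·A the pore (flow) area.
Plume center vt = 0.0768 × 542 = 41.6256 m, so the well at 65.4 m is 23.7744 m downgradient of the peak.
√(4πDt) = 44.52 m, giving peak height M/(n_e·A·√(4πDt)) = 16.9/(0.22 × 41.0 × 44.52) = 0.04208 kg/m³.
(x−vt)²/(4Dt) = (23.7744)²/(4 × 0.291 × 542) = 0.8959; exp(−0.8959) = 0.4082.
C = 0.04208 × 0.4082 = 0.0172 kg/m³.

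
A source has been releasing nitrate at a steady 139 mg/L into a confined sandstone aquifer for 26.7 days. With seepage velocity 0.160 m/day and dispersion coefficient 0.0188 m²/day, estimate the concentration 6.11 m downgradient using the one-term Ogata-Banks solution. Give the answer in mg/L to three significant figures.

4.63 mg/L

For a continuous step input, C/C₀ ≈ ½·erfc((x−vt)/(2√(Dt))).
vt = 0.160 × 26.7 = 4.272 m and 2√(Dt) = 2√(0.0188 × 26.7) = 1.417 m.
Argument (x−vt)/(2√(Dt)) = (6.11 − 4.272)/1.417 = 1.297; ½·erfc(1.297) = 0.03331.
C = 139 × 0.03331 = 4.63 mg/L.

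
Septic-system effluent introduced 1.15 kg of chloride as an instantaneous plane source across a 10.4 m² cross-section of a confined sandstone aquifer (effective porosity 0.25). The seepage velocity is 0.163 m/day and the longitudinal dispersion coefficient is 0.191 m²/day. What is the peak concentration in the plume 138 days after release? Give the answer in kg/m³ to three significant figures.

The peak of an instantaneous 1D plume sits at x = vt; there the Gaussian factor is 1 and C_max = M/(n_e·A·√(4πDt)), where n_e·A is the pore area the mass is dissolved in.
√(4πDt) = √(4π × 0.191 × 138) = 18.20 m, so C_max = 1.15/(0.25 × 10.4 × 18.20) = 0.0243 kg/m³.

0.0243 kg/m³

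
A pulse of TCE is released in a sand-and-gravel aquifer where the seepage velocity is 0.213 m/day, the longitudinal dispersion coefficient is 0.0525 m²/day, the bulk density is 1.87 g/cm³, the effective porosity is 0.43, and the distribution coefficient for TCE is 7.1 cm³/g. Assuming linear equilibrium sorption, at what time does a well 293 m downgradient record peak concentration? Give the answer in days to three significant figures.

Retardation factor R = 1 + ρ_b·K_d/n = 1 + 1.87 × 7.1/0.43 = 31.88.
Sorption retards both mechanisms: v_R = v/R = 0.006681 m/day, D_R = D/R = 0.001647 m²/day.
Peak time from v_R²t² + 2D_R t − x² = 0: t = (√(D_R² + v_R²x²) − D_R)/v_R².
√(D_R² + v_R²x²) = √(0.001647² + 0.006681² × 293²) = 1.958; v_R² = 4.464e-05.
t = (1.958 − 0.001647)/4.464e-05 = 43800 days.

43800 days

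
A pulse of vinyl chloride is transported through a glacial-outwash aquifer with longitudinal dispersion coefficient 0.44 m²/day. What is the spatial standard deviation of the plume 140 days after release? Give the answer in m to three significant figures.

Dispersive spreading gives a Gaussian with σ² = 2Dt; advection only shifts the center.
σ = √(2 × 0.44 × 140) = 11.1 m.

11.1 m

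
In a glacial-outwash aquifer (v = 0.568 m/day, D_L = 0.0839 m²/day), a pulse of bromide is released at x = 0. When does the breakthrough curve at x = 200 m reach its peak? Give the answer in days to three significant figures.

352 days

For the 1D instantaneous-source solution, setting ∂C/∂t = 0 at fixed x gives v²t² + 2Dt − x² = 0, so t = (√(D² + v²x²) − D)/v².
√(D² + v²x²) = √(0.0839² + 0.568² × 200²) = 113.6; v² = 0.322624.
t = (113.6 − 0.0839)/0.322624 = 352 days (vs. the pure-advection estimate x/v = 352 d).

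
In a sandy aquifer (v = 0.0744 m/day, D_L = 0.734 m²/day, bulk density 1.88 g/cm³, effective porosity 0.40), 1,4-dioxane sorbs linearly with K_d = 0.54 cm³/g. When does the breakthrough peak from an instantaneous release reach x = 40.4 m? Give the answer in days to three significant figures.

1510 days

Retardation factor R = 1 + ρ_b·K_d/n = 1 + 1.88 × 0.54/0.40 = 3.538.
Sorption retards both mechanisms: v_R = v/R = 0.02103 m/day, D_R = D/R = 0.2075 m²/day.
Peak time from v_R²t² + 2D_R t − x² = 0: t = (√(D_R² + v_R²x²) − D_R)/v_R².
√(D_R² + v_R²x²) = √(0.2075² + 0.02103² × 40.4²) = 0.8746; v_R² = 0.0004423.
t = (0.8746 − 0.2075)/0.0004423 = 1510 days.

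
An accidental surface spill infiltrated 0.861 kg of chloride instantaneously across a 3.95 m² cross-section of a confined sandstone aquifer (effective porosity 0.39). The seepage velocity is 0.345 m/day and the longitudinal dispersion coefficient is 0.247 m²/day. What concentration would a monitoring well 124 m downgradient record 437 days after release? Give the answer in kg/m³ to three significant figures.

0.00289 kg/m³

For an instantaneous plane source, C(x,t) = M/(n_e·A·√(4πDt)) · exp(−(x−vt)²/(4Dt)), with n_e·A the pore (flow) area.
Plume center vt = 0.345 × 437 = 150.765 m, so the well at 124 m is 26.765 m upgradient of the peak.
√(4πDt) = 36.83 m, giving peak height M/(n_e·A·√(4πDt)) = 0.861/(0.39 × 3.95 × 36.83) = 0.01518 kg/m³.
(x−vt)²/(4Dt) = (-26.765)²/(4 × 0.247 × 437) = 1.659; exp(−1.659) = 0.1903.
C = 0.01518 × 0.1903 = 0.00289 kg/m³.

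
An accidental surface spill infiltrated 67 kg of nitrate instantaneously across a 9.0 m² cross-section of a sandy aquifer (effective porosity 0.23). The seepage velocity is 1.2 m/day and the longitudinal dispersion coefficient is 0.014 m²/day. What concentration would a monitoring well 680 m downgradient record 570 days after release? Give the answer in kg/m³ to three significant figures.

1.96 kg/m³

For an instantaneous plane source, C(x,t) = M/(n_e·A·√(4πDt)) · exp(−(x−vt)²/(4Dt)), with n_e·A the pore (flow) area.
Plume center vt = 1.2 × 570 = 684 m, so the well at 680 m is 4 m upgradient of the peak.
√(4πDt) = 10.01 m, giving peak height M/(n_e·A·√(4πDt)) = 67/(0.23 × 9.0 × 10.01) = 3.233 kg/m³.
(x−vt)²/(4Dt) = (-4)²/(4 × 0.014 × 570) = 0.5013; exp(−0.5013) = 0.6057.
C = 3.233 × 0.6057 = 1.96 kg/m³.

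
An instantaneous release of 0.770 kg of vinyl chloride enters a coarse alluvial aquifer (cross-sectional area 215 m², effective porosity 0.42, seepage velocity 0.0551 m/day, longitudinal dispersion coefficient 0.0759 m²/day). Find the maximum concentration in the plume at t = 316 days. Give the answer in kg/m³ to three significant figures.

The peak of an instantaneous 1D plume sits at x = vt; there the Gaussian factor is 1 and C_max = M/(n_e·A·√(4πDt)), where n_e·A is the pore area the mass is dissolved in.
√(4πDt) = √(4π × 0.0759 × 316) = 17.36 m, so C_max = 0.770/(0.42 × 215 × 17.36) = 0.000491 kg/m³.

0.000491 kg/m³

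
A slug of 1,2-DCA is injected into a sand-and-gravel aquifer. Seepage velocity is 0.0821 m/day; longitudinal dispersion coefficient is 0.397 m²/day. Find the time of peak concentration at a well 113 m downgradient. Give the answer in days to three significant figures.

For the 1D instantaneous-source solution, setting ∂C/∂t = 0 at fixed x gives v²t² + 2Dt − x² = 0, so t = (√(D² + v²x²) − D)/v².
√(D² + v²x²) = √(0.397² + 0.0821² × 113²) = 9.286; v² = 0.00674041.
t = (9.286 − 0.397)/0.00674041 = 1320 days (vs. the pure-advection estimate x/v = 1380 d).

1320 days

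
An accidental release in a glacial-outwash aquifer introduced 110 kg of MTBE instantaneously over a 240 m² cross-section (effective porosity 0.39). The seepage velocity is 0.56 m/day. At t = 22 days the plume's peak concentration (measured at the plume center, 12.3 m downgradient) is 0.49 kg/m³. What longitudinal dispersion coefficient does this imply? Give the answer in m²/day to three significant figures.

0.0208 m²/day

At the plume center C_max = M/(n_e·A·√(4πDt)), so D = M²/(4πt·(n_e·A·C_max)²).
n_e·A·C_max = 0.39 × 240 × 0.49 = 45.86 kg/m.
D = 110²/(4π × 22 × 45.86²) = 0.0208 m²/day.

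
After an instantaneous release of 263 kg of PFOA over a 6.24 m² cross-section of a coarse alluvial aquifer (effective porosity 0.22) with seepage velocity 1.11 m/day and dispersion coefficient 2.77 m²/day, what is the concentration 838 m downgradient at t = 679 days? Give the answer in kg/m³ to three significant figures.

0.484 kg/m³

For an instantaneous plane source, C(x,t) = M/(n_e·A·√(4πDt)) · exp(−(x−vt)²/(4Dt)), with n_e·A the pore (flow) area.
Plume center vt = 1.11 × 679 = 753.69 m, so the well at 838 m is 84.31 m downgradient of the peak.
√(4πDt) = 153.7 m, giving peak height M/(n_e·A·√(4πDt)) = 263/(0.22 × 6.24 × 153.7) = 1.246 kg/m³.
(x−vt)²/(4Dt) = (84.31)²/(4 × 2.77 × 679) = 0.9448; exp(−0.9448) = 0.3888.
C = 1.246 × 0.3888 = 0.484 kg/m³.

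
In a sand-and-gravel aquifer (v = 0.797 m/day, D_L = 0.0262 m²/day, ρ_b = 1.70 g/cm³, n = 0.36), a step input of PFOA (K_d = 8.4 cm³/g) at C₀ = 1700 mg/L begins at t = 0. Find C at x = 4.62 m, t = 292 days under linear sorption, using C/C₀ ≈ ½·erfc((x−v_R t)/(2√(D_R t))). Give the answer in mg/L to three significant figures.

Retardation factor R = 1 + ρ_b·K_d/n = 1 + 1.70 × 8.4/0.36 = 40.67.
Sorption retards both mechanisms: v_R = v/R = 0.01960 m/day, D_R = D/R = 0.0006442 m²/day.
v_R·t = 0.01960 × 292 = 5.7232 m; 2√(D_R t) = 0.8674 m; argument = (4.62 − 5.7232)/0.8674 = -1.272.
C = C₀ × ½·erfc(-1.272) = 1700 × 0.9640 = 1640 mg/L.

1640 mg/L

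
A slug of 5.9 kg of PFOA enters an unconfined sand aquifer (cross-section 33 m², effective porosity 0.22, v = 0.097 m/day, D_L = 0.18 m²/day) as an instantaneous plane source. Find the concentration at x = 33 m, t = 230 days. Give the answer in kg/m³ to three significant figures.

For an instantaneous plane source, C(x,t) = M/(n_e·A·√(4πDt)) · exp(−(x−vt)²/(4Dt)), with n_e·A the pore (flow) area.
Plume center vt = 0.097 × 230 = 22.31 m, so the well at 33 m is 10.69 m downgradient of the peak.
√(4πDt) = 22.81 m, giving peak height M/(n_e·A·√(4πDt)) = 5.9/(0.22 × 33 × 22.81) = 0.03563 kg/m³.
(x−vt)²/(4Dt) = (10.69)²/(4 × 0.18 × 230) = 0.6901; exp(−0.6901) = 0.5015.
C = 0.03563 × 0.5015 = 0.0179 kg/m³.

0.0179 kg/m³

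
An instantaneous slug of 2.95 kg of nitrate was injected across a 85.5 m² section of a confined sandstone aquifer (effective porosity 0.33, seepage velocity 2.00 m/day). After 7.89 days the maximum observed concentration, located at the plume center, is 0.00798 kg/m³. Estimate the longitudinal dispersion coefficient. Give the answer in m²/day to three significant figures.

1.73 m²/day

At the plume center C_max = M/(n_e·A·√(4πDt)), so D = M²/(4πt·(n_e·A·C_max)²).
n_e·A·C_max = 0.33 × 85.5 × 0.00798 = 0.2252 kg/m.
D = 2.95²/(4π × 7.89 × 0.2252²) = 1.73 m²/day.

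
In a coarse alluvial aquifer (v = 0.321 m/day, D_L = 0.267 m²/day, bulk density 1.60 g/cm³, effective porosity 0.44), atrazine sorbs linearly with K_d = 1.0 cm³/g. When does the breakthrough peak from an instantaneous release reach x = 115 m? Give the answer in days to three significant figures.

Retardation factor R = 1 + ρ_b·K_d/n = 1 + 1.60 × 1.0/0.44 = 4.636.
Sorption retards both mechanisms: v_R = v/R = 0.06924 m/day, D_R = D/R = 0.05759 m²/day.
Peak time from v_R²t² + 2D_R t − x² = 0: t = (√(D_R² + v_R²x²) − D_R)/v_R².
√(D_R² + v_R²x²) = √(0.05759² + 0.06924² × 115²) = 7.963; v_R² = 0.004794.
t = (7.963 − 0.05759)/0.004794 = 1650 days.

1650 days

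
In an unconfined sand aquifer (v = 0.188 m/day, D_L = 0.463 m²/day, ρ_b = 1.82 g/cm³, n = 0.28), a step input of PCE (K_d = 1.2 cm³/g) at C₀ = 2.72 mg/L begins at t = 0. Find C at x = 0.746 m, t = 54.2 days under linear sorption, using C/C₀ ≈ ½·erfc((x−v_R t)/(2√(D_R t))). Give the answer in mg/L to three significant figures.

1.55 mg/L

Retardation factor R = 1 + ρ_b·K_d/n = 1 + 1.82 × 1.2/0.28 = 8.800.
Sorption retards both mechanisms: v_R = v/R = 0.02136 m/day, D_R = D/R = 0.05261 m²/day.
v_R·t = 0.02136 × 54.2 = 1.157712 m; 2√(D_R t) = 3.377 m; argument = (0.746 − 1.157712)/3.377 = -0.1219.
C = C₀ × ½·erfc(-0.1219) = 2.72 × 0.5684 = 1.55 mg/L.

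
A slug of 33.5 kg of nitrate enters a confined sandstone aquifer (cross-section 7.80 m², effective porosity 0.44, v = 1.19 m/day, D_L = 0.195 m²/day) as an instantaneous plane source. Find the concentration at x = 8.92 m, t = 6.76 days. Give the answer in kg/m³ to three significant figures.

For an instantaneous plane source, C(x,t) = M/(n_e·A·√(4πDt)) · exp(−(x−vt)²/(4Dt)), with n_e·A the pore (flow) area.
Plume center vt = 1.19 × 6.76 = 8.0444 m, so the well at 8.92 m is 0.8756 m downgradient of the peak.
√(4πDt) = 4.070 m, giving peak height M/(n_e·A·√(4πDt)) = 33.5/(0.44 × 7.80 × 4.070) = 2.398 kg/m³.
(x−vt)²/(4Dt) = (0.8756)²/(4 × 0.195 × 6.76) = 0.1454; exp(−0.1454) = 0.8647.
C = 2.398 × 0.8647 = 2.07 kg/m³.

2.07 kg/m³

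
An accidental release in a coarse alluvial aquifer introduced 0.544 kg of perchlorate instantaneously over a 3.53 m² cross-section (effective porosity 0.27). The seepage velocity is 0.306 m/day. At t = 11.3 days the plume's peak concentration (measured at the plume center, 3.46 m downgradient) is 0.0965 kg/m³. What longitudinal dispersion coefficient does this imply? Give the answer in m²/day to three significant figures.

At the plume center C_max = M/(n_e·A·√(4πDt)), so D = M²/(4πt·(n_e·A·C_max)²).
n_e·A·C_max = 0.27 × 3.53 × 0.0965 = 0.09197 kg/m.
D = 0.544²/(4π × 11.3 × 0.09197²) = 0.246 m²/day.

0.246 m²/day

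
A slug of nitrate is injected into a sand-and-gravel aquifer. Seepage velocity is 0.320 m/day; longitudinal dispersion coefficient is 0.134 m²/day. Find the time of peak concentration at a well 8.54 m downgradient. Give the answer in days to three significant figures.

25.4 days

For the 1D instantaneous-source solution, setting ∂C/∂t = 0 at fixed x gives v²t² + 2Dt − x² = 0, so t = (√(D² + v²x²) − D)/v².
√(D² + v²x²) = √(0.134² + 0.320² × 8.54²) = 2.736; v² = 0.1024.
t = (2.736 − 0.134)/0.1024 = 25.4 days (vs. the pure-advection estimate x/v = 26.7 d).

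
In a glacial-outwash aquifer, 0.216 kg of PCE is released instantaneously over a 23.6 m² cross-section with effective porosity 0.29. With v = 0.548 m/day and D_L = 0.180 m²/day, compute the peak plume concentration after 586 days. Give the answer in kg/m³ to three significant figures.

0.000867 kg/m³

The peak of an instantaneous 1D plume sits at x = vt; there the Gaussian factor is 1 and C_max = M/(n_e·A·√(4πDt)), where n_e·A is the pore area the mass is dissolved in.
√(4πDt) = √(4π × 0.180 × 586) = 36.41 m, so C_max = 0.216/(0.29 × 23.6 × 36.41) = 0.000867 kg/m³.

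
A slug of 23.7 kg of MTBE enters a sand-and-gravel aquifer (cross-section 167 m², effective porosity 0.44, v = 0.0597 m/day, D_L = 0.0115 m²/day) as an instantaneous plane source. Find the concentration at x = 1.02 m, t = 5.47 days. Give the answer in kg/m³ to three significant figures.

For an instantaneous plane source, C(x,t) = M/(n_e·A·√(4πDt)) · exp(−(x−vt)²/(4Dt)), with n_e·A the pore (flow) area.
Plume center vt = 0.0597 × 5.47 = 0.326559 m, so the well at 1.02 m is 0.693441 m downgradient of the peak.
√(4πDt) = 0.8891 m, giving peak height M/(n_e·A·√(4πDt)) = 23.7/(0.44 × 167 × 0.8891) = 0.3628 kg/m³.
(x−vt)²/(4Dt) = (0.693441)²/(4 × 0.0115 × 5.47) = 1.911; exp(−1.911) = 0.1479.
C = 0.3628 × 0.1479 = 0.0537 kg/m³.

0.0537 kg/m³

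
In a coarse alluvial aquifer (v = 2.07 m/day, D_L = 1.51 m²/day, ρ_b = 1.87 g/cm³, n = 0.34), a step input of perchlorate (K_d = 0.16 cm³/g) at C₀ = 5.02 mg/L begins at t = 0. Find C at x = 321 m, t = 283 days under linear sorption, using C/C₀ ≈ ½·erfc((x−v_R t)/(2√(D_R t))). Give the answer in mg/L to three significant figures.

Retardation factor R = 1 + ρ_b·K_d/n = 1 + 1.87 × 0.16/0.34 = 1.880.
Sorption retards both mechanisms: v_R = v/R = 1.101 m/day, D_R = D/R = 0.8032 m²/day.
v_R·t = 1.101 × 283 = 311.583 m; 2√(D_R t) = 30.15 m; argument = (321 − 311.583)/30.15 = 0.3123.
C = C₀ × ½·erfc(0.3123) = 5.02 × 0.3294 = 1.65 mg/L.

1.65 mg/L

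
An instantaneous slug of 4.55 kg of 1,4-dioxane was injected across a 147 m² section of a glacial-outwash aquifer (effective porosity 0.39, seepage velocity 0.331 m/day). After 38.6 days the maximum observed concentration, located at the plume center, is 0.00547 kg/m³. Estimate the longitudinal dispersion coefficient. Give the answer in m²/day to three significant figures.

0.434 m²/day

At the plume center C_max = M/(n_e·A·√(4πDt)), so D = M²/(4πt·(n_e·A·C_max)²).
n_e·A·C_max = 0.39 × 147 × 0.00547 = 0.3136 kg/m.
D = 4.55²/(4π × 38.6 × 0.3136²) = 0.434 m²/day.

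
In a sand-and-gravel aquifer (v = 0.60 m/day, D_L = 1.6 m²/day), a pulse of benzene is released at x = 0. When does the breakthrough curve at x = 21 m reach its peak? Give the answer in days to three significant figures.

For the 1D instantaneous-source solution, setting ∂C/∂t = 0 at fixed x gives v²t² + 2Dt − x² = 0, so t = (√(D² + v²x²) − D)/v².
√(D² + v²x²) = √(1.6² + 0.60² × 21²) = 12.70; v² = 0.36.
t = (12.70 − 1.6)/0.36 = 30.8 days (vs. the pure-advection estimate x/v = 35.0 d).

30.8 days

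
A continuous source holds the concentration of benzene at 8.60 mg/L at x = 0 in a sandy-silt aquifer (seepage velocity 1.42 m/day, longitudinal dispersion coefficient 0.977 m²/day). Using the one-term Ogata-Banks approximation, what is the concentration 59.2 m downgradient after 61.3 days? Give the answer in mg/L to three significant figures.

For a continuous step input, C/C₀ ≈ ½·erfc((x−vt)/(2√(Dt))).
vt = 1.42 × 61.3 = 87.046 m and 2√(Dt) = 2√(0.977 × 61.3) = 15.48 m.
Argument (x−vt)/(2√(Dt)) = (59.2 − 87.046)/15.48 = -1.799; ½·erfc(-1.799) = 0.9945.
C = 8.60 × 0.9945 = 8.55 mg/L.

8.55 mg/L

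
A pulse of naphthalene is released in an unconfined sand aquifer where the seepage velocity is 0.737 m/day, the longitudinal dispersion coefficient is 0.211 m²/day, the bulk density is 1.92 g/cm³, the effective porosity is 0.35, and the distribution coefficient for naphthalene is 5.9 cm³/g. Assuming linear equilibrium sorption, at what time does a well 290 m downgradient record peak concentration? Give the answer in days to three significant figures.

Retardation factor R = 1 + ρ_b·K_d/n = 1 + 1.92 × 5.9/0.35 = 33.37.
Sorption retards both mechanisms: v_R = v/R = 0.02209 m/day, D_R = D/R = 0.006323 m²/day.
Peak time from v_R²t² + 2D_R t − x² = 0: t = (√(D_R² + v_R²x²) − D_R)/v_R².
√(D_R² + v_R²x²) = √(0.006323² + 0.02209² × 290²) = 6.406; v_R² = 0.0004880.
t = (6.406 − 0.006323)/0.0004880 = 13100 days.

13100 days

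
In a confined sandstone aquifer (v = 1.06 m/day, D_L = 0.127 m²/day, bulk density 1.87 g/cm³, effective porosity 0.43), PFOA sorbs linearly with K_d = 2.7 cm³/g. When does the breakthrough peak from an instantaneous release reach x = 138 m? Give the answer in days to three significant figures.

Retardation factor R = 1 + ρ_b·K_d/n = 1 + 1.87 × 2.7/0.43 = 12.74.
Sorption retards both mechanisms: v_R = v/R = 0.08320 m/day, D_R = D/R = 0.009969 m²/day.
Peak time from v_R²t² + 2D_R t − x² = 0: t = (√(D_R² + v_R²x²) − D_R)/v_R².
√(D_R² + v_R²x²) = √(0.009969² + 0.08320² × 138²) = 11.48; v_R² = 0.006922.
t = (11.48 − 0.009969)/0.006922 = 1660 days.

1660 days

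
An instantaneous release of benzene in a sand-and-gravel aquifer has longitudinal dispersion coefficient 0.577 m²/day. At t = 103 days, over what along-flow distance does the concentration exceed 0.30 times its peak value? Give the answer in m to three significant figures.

The plume is Gaussian with σ = √(2Dt) = √(2 × 0.577 × 103) = 10.90 m.
C/C_peak = exp(−Δx²/(2σ²)) = 0.30 ⇒ Δx = σ·√(−2 ln 0.30) = 10.90 × 1.552 = 16.92 m.
Width = 2Δx = 33.8 m.

33.8 m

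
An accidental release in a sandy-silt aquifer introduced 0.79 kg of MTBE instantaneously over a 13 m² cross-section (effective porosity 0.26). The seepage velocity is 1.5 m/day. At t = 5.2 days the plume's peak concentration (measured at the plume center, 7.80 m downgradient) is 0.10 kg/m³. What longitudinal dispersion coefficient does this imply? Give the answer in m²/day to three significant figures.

At the plume center C_max = M/(n_e·A·√(4πDt)), so D = M²/(4πt·(n_e·A·C_max)²).
n_e·A·C_max = 0.26 × 13 × 0.10 = 0.3380 kg/m.
D = 0.79²/(4π × 5.2 × 0.3380²) = 0.0836 m²/day.

0.0836 m²/day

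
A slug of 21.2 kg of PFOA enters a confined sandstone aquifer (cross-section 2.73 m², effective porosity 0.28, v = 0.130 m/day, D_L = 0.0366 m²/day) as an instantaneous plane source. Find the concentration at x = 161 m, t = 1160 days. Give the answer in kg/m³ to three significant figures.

For an instantaneous plane source, C(x,t) = M/(n_e·A·√(4πDt)) · exp(−(x−vt)²/(4Dt)), with n_e·A the pore (flow) area.
Plume center vt = 0.130 × 1160 = 150.8 m, so the well at 161 m is 10.2 m downgradient of the peak.
√(4πDt) = 23.10 m, giving peak height M/(n_e·A·√(4πDt)) = 21.2/(0.28 × 2.73 × 23.10) = 1.201 kg/m³.
(x−vt)²/(4Dt) = (10.2)²/(4 × 0.0366 × 1160) = 0.6126; exp(−0.6126) = 0.5419.
C = 1.201 × 0.5419 = 0.651 kg/m³.

0.651 kg/m³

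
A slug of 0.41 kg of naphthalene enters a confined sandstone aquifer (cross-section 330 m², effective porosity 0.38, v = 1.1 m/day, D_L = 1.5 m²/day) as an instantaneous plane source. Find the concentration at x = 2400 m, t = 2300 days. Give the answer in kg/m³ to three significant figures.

4.61e-06 kg/m³

For an instantaneous plane source, C(x,t) = M/(n_e·A·√(4πDt)) · exp(−(x−vt)²/(4Dt)), with n_e·A the pore (flow) area.
Plume center vt = 1.1 × 2300 = 2530 m, so the well at 2400 m is 130 m upgradient of the peak.
√(4πDt) = 208.2 m, giving peak height M/(n_e·A·√(4πDt)) = 0.41/(0.38 × 330 × 208.2) = 1.570e-05 kg/m³.
(x−vt)²/(4Dt) = (-130)²/(4 × 1.5 × 2300) = 1.225; exp(−1.225) = 0.2938.
C = 1.570e-05 × 0.2938 = 4.61e-06 kg/m³.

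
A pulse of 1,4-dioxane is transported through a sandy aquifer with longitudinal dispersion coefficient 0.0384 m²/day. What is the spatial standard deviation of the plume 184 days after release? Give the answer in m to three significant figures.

Dispersive spreading gives a Gaussian with σ² = 2Dt; advection only shifts the center.
σ = √(2 × 0.0384 × 184) = 3.76 m.

3.76 m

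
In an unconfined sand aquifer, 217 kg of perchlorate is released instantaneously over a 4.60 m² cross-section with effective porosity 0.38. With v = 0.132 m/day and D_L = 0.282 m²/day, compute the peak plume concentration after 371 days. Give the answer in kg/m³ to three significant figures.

The peak of an instantaneous 1D plume sits at x = vt; there the Gaussian factor is 1 and C_max = M/(n_e·A·√(4πDt)), where n_e·A is the pore area the mass is dissolved in.
√(4πDt) = √(4π × 0.282 × 371) = 36.26 m, so C_max = 217/(0.38 × 4.60 × 36.26) = 3.42 kg/m³.

3.42 kg/m³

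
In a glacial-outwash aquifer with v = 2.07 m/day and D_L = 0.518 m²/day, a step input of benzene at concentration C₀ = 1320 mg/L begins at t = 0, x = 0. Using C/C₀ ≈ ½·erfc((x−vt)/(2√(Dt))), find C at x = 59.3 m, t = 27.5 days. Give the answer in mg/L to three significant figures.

For a continuous step input, C/C₀ ≈ ½·erfc((x−vt)/(2√(Dt))).
vt = 2.07 × 27.5 = 56.925 m and 2√(Dt) = 2√(0.518 × 27.5) = 7.549 m.
Argument (x−vt)/(2√(Dt)) = (59.3 − 56.925)/7.549 = 0.3146; ½·erfc(0.3146) = 0.3282.
C = 1320 × 0.3282 = 433 mg/L.

433 mg/L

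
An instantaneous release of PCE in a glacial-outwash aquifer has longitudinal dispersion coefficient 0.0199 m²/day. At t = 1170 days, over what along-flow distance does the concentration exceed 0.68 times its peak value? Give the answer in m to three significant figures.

The plume is Gaussian with σ = √(2Dt) = √(2 × 0.0199 × 1170) = 6.824 m.
C/C_peak = exp(−Δx²/(2σ²)) = 0.68 ⇒ Δx = σ·√(−2 ln 0.68) = 6.824 × 0.8783 = 5.994 m.
Width = 2Δx = 12.0 m.

12.0 m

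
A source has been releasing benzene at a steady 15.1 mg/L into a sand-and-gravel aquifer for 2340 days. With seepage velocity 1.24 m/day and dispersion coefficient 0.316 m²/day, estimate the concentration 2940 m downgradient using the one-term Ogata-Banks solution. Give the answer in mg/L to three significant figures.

2.40 mg/L

For a continuous step input, C/C₀ ≈ ½·erfc((x−vt)/(2√(Dt))).
vt = 1.24 × 2340 = 2901.6 m and 2√(Dt) = 2√(0.316 × 2340) = 54.39 m.
Argument (x−vt)/(2√(Dt)) = (2940 − 2901.6)/54.39 = 0.7060; ½·erfc(0.7060) = 0.1590.
C = 15.1 × 0.1590 = 2.40 mg/L.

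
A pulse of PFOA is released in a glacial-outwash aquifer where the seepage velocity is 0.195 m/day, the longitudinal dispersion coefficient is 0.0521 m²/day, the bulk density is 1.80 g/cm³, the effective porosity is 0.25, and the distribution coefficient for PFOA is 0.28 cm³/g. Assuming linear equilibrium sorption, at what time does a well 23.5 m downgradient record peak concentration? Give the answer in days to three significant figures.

359 days

Retardation factor R = 1 + ρ_b·K_d/n = 1 + 1.80 × 0.28/0.25 = 3.016.
Sorption retards both mechanisms: v_R = v/R = 0.06466 m/day, D_R = D/R = 0.01727 m²/day.
Peak time from v_R²t² + 2D_R t − x² = 0: t = (√(D_R² + v_R²x²) − D_R)/v_R².
√(D_R² + v_R²x²) = √(0.01727² + 0.06466² × 23.5²) = 1.520; v_R² = 0.004181.
t = (1.520 − 0.01727)/0.004181 = 359 days.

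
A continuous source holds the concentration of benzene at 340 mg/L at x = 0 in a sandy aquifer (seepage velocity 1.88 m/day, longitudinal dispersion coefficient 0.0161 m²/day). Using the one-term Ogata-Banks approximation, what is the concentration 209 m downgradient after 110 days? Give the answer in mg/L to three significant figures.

For a continuous step input, C/C₀ ≈ ½·erfc((x−vt)/(2√(Dt))).
vt = 1.88 × 110 = 206.8 m and 2√(Dt) = 2√(0.0161 × 110) = 2.662 m.
Argument (x−vt)/(2√(Dt)) = (209 − 206.8)/2.662 = 0.8264; ½·erfc(0.8264) = 0.1213.
C = 340 × 0.1213 = 41.2 mg/L.

41.2 mg/L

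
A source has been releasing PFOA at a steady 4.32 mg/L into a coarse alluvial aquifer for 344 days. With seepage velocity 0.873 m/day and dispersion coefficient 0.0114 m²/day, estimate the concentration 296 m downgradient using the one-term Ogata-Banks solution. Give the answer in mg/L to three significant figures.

For a continuous step input, C/C₀ ≈ ½·erfc((x−vt)/(2√(Dt))).
vt = 0.873 × 344 = 300.312 m and 2√(Dt) = 2√(0.0114 × 344) = 3.961 m.
Argument (x−vt)/(2√(Dt)) = (296 − 300.312)/3.961 = -1.089; ½·erfc(-1.089) = 0.9382.
C = 4.32 × 0.9382 = 4.05 mg/L.

4.05 mg/L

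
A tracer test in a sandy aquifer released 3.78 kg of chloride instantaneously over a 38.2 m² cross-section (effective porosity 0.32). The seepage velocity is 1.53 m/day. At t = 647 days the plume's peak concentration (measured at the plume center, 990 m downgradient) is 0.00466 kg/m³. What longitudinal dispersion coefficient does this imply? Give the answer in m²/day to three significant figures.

0.542 m²/day

At the plume center C_max = M/(n_e·A·√(4πDt)), so D = M²/(4πt·(n_e·A·C_max)²).
n_e·A·C_max = 0.32 × 38.2 × 0.00466 = 0.05696 kg/m.
D = 3.78²/(4π × 647 × 0.05696²) = 0.542 m²/day.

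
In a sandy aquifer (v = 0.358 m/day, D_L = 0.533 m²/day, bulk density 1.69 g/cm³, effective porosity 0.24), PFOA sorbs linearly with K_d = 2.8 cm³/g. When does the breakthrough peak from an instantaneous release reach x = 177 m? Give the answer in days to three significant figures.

10200 days

Retardation factor R = 1 + ρ_b·K_d/n = 1 + 1.69 × 2.8/0.24 = 20.72.
Sorption retards both mechanisms: v_R = v/R = 0.01728 m/day, D_R = D/R = 0.02572 m²/day.
Peak time from v_R²t² + 2D_R t − x² = 0: t = (√(D_R² + v_R²x²) − D_R)/v_R².
√(D_R² + v_R²x²) = √(0.02572² + 0.01728² × 177²) = 3.059; v_R² = 0.0002986.
t = (3.059 − 0.02572)/0.0002986 = 10200 days.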